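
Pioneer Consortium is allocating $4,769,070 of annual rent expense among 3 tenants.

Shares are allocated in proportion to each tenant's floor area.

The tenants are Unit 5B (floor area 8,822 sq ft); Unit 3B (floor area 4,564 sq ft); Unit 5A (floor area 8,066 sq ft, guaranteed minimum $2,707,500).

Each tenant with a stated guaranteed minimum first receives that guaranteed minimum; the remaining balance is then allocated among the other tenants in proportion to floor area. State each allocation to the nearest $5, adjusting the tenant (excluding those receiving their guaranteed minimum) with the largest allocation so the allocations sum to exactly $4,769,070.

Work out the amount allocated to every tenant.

Fund the minimums — Unit 5A $2,707,500. Remaining pool $2,061,570.
Remaining pool split over remaining floor area 13,386: Unit 5B 1,358,671.04 → $1,358,670; Unit 3B 702,898.96 → $702,900.

Unit 5B: $1,358,670 | Unit 3B: $702,900 | Unit 5A: $2,707,500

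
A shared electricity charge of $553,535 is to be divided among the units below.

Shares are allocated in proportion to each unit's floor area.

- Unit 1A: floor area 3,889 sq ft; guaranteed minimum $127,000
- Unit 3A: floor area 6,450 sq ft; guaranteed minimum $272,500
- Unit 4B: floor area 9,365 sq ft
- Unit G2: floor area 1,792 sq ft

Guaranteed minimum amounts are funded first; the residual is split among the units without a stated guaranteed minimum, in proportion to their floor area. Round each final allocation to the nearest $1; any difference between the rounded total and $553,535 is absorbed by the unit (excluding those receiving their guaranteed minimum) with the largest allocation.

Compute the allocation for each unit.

Unit 1A: $127,000; Unit 3A: $272,500; Unit 4B: $129,294; Unit G2: $24,741

Guaranteed amounts: Unit 1A $127,000; Unit 3A $272,500. Residual $154,035.
Residual split over remaining floor area 11,157: Unit 4B 129,294.41 → $129,294; Unit G2 24,740.59 → $24,741.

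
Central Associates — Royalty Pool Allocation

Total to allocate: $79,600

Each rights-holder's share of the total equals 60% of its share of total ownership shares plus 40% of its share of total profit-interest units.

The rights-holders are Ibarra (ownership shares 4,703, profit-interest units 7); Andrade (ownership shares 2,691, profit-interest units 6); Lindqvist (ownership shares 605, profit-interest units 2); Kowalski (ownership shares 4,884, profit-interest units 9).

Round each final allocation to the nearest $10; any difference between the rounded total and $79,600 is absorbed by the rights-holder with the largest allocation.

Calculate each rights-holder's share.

Ibarra: $26,720 · Andrade: $17,940 · Lindqvist: $4,900 · Kowalski: $30,040

Totals — ownership shares 12,883, profit-interest units 24.
Combined weights (60% ownership shares + 40% profit-interest units): Ibarra 0.3357; Andrade 0.2253; Lindqvist 0.0615; Kowalski 0.3775.
Pro-rata amounts: Ibarra 26,721.68; Andrade 17,936.10; Lindqvist 4,896.20; Kowalski 30,046.02.
Rounded to nearest $10: Ibarra $26,720; Andrade $17,940; Lindqvist $4,900; Kowalski $30,050. Sum = $79,610.
Difference $79,600 − $79,610 = −$10 applied to largest allocation (Kowalski): Kowalski becomes $30,040.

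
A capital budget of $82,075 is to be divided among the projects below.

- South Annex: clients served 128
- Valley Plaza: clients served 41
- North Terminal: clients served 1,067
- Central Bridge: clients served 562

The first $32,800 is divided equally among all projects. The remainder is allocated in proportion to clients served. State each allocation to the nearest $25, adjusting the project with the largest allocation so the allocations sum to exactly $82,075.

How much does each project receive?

South Annex: $11,700 · Valley Plaza: $9,325 · North Terminal: $37,450 · Central Bridge: $23,600

$32,800 shared equally gives $8,200 per project.
Remainder $49,275 by clients served (total 1,798): South Annex 3,507.90 → $3,500; Valley Plaza 1,123.62 → $1,125; North Terminal 29,241.62 → $29,250; Central Bridge 15,401.86 → $15,400.
Totals: South Annex $8,200 + $3,500 = $11,700; Valley Plaza $8,200 + $1,125 = $9,325; North Terminal $8,200 + $29,250 = $37,450; Central Bridge $8,200 + $15,400 = $23,600.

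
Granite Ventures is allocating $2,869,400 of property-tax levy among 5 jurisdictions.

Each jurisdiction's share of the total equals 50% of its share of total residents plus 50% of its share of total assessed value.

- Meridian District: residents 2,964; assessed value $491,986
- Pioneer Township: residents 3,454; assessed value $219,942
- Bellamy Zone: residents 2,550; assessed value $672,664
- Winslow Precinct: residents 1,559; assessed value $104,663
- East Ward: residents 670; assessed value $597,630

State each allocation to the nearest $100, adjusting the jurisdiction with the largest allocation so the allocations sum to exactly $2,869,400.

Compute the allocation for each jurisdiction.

Residents total 11,197; assessed value total 2,086,885.
Combined weights (50% residents + 50% assessed value): Meridian District 0.2502; Pioneer Township 0.2069; Bellamy Zone 0.2750; Winslow Precinct 0.0947; East Ward 0.1731.
Unrounded shares: Meridian District 718,017.33; Pioneer Township 593,776.38; Bellamy Zone 789,183.69; Winslow Precinct 271,712.76; East Ward 496,709.85.
Rounded to nearest $100: Meridian District $718,000; Pioneer Township $593,800; Bellamy Zone $789,200; Winslow Precinct $271,700; East Ward $496,700. Sum = $2,869,400.
No rounding difference to absorb.

Meridian District: $718,000 · Pioneer Township: $593,800 · Bellamy Zone: $789,200 · Winslow Precinct: $271,700 · East Ward: $496,700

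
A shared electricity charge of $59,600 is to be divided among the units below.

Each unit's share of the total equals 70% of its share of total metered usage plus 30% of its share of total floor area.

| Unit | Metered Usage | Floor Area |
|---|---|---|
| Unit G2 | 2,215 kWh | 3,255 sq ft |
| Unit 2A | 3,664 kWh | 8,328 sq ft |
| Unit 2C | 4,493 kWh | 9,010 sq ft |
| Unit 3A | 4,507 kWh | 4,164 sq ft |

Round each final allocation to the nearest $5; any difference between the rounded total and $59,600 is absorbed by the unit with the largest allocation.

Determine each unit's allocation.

Metered usage total 14,879; floor area total 24,757.
Combined weights (70% metered usage + 30% floor area): Unit G2 0.1437; Unit 2A 0.2733; Unit 2C 0.3206; Unit 3A 0.2625.
Proportional shares: Unit G2 8,561.58; Unit 2A 16,288.33; Unit 2C 19,105.36; Unit 3A 15,644.74.
Rounded to nearest $5: Unit G2 $8,560; Unit 2A $16,290; Unit 2C $19,105; Unit 3A $15,645. Sum = $59,600.
Rounded total matches; no reconciliation needed.

Unit G2: $8,560 · Unit 2A: $16,290 · Unit 2C: $19,105 · Unit 3A: $15,645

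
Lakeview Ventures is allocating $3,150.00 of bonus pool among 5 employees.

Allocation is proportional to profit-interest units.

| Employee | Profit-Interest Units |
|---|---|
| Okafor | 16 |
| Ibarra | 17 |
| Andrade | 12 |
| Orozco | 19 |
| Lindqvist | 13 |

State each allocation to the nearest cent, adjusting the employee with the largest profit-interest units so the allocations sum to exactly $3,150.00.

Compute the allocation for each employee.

Combined profit-interest units = 16 + 17 + 12 + 19 + 13 = 77.
Proportional shares: Okafor 654.5455; Ibarra 695.4545; Andrade 490.9091; Orozco 777.2727; Lindqvist 531.8182.
At nearest cent: Okafor $654.55; Ibarra $695.45; Andrade $490.91; Orozco $777.27; Lindqvist $531.82. Sum = $3,150.00.
Rounded total matches; no reconciliation needed.

Okafor: $654.55 · Ibarra: $695.45 · Andrade: $490.91 · Orozco: $777.27 · Lindqvist: $531.82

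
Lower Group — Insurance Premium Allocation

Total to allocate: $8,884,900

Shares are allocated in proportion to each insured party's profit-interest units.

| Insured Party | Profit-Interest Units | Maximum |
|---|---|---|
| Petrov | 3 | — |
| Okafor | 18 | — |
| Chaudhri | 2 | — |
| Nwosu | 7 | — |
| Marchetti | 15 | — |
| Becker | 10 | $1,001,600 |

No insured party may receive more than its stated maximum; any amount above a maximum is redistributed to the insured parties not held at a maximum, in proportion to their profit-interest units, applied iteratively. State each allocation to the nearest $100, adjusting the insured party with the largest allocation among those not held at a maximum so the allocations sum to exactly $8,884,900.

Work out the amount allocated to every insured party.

Sum of profit-interest units: 55.
Proportional shares (ignoring caps): Petrov 484,630.91; Okafor 2,907,785.45; Chaudhri 323,087.27; Nwosu 1,130,805.45; Marchetti 2,423,154.55; Becker 1,615,436.36.
Cap binds for Becker ($1,001,600); balance $7,883,300 reallocated over remaining profit-interest units 45.
Shares after redistribution: Petrov 525,553.33 → $525,600; Okafor 3,153,320.00 → $3,153,300; Chaudhri 350,368.89 → $350,400; Nwosu 1,226,291.11 → $1,226,300; Marchetti 2,627,766.67 → $2,627,800.
Rounding difference −$100 applied to Okafor → $3,153,200.

Petrov: $525,600; Okafor: $3,153,200; Chaudhri: $350,400; Nwosu: $1,226,300; Marchetti: $2,627,800; Becker: $1,001,600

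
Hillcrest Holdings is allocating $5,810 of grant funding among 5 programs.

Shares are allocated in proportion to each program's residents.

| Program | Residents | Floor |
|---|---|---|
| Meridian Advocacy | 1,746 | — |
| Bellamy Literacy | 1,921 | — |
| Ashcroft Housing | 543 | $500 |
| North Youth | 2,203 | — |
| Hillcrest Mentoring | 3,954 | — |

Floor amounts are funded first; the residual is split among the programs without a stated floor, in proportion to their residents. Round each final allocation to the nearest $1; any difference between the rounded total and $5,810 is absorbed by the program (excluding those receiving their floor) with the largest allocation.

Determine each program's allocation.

Guaranteed amounts: Ashcroft Housing $500. Remaining pool $5,310.
Remaining pool split over remaining residents 9,824: Meridian Advocacy 943.74 → $944; Bellamy Literacy 1,038.33 → $1,038; North Youth 1,190.75 → $1,191; Hillcrest Mentoring 2,137.19 → $2,137.

Meridian Advocacy: $944 · Bellamy Literacy: $1,038 · Ashcroft Housing: $500 · North Youth: $1,191 · Hillcrest Mentoring: $2,137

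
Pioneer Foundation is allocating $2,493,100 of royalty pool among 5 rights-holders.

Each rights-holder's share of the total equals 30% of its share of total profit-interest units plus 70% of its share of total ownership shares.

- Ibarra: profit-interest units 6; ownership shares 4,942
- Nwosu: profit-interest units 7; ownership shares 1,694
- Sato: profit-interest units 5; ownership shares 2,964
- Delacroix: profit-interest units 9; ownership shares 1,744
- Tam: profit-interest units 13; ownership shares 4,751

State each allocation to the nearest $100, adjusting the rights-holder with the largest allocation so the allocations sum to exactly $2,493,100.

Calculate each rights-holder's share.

Ibarra: $648,000; Nwosu: $314,600; Sato: $414,900; Delacroix: $357,400; Tam: $758,200

Totals — profit-interest units 40, ownership shares 16,095.
Blended shares (30% profit-interest units + 70% ownership shares): Ibarra 0.2599; Nwosu 0.1262; Sato 0.1664; Delacroix 0.1433; Tam 0.3041.
Pro-rata amounts: Ibarra 648,047.23; Nwosu 314,567.03; Sato 414,875.77; Delacroix 357,384.99; Tam 758,224.98.
At nearest $100: Ibarra $648,000; Nwosu $314,600; Sato $414,900; Delacroix $357,400; Tam $758,200. Sum = $2,493,100.
Sum already equals the total — no adjustment.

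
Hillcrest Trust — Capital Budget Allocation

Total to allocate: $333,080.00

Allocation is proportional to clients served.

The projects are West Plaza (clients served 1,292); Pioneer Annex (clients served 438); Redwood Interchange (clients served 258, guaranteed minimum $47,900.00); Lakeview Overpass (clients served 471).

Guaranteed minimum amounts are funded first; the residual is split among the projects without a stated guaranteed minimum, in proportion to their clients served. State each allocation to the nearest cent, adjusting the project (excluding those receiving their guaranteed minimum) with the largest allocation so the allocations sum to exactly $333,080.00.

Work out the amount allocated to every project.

West Plaza: $167,402.34; Pioneer Annex: $56,750.95; Redwood Interchange: $47,900.00; Lakeview Overpass: $61,026.71

Minimums first: Redwood Interchange $47,900.00. Residual $285,180.00.
Residual split over remaining clients served 2,201: West Plaza 167,402.3444 → $167,402.34; Pioneer Annex 56,750.9496 → $56,750.95; Lakeview Overpass 61,026.7060 → $61,026.71.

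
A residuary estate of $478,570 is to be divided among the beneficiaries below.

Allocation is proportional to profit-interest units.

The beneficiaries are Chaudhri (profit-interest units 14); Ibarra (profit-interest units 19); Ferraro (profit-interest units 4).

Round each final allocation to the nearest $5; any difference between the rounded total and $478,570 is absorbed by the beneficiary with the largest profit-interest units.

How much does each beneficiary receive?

Chaudhri: $181,080 | Ibarra: $245,755 | Ferraro: $51,735

Total profit-interest units = 37.
Raw shares: Chaudhri 14/37 × $478,570 = 181,080.54; Ibarra 19/37 × $478,570 = 245,752.16; Ferraro 4/37 × $478,570 = 51,737.30.
Rounded to nearest $5: Chaudhri $181,080; Ibarra $245,750; Ferraro $51,735. Sum = $478,565.
Difference $478,570 − $478,565 = +$5 applied to largest profit-interest units (Ibarra): Ibarra becomes $245,755.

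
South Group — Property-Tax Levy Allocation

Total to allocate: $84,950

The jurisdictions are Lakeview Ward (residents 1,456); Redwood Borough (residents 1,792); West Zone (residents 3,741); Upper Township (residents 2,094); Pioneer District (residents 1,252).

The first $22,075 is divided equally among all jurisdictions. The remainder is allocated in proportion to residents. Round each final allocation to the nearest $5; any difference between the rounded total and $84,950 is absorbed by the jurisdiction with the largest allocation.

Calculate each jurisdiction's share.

$22,075 shared equally gives $4,415 per jurisdiction.
Remainder $62,875 by residents (total 10,335): Lakeview Ward 8,857.86 → $8,860; Redwood Borough 10,901.98 → $10,900; West Zone 22,759.11 → $22,760; Upper Township 12,739.26 → $12,740; Pioneer District 7,616.79 → $7,615.
Totals: Lakeview Ward $4,415 + $8,860 = $13,275; Redwood Borough $4,415 + $10,900 = $15,315; West Zone $4,415 + $22,760 = $27,175; Upper Township $4,415 + $12,740 = $17,155; Pioneer District $4,415 + $7,615 = $12,030.

Lakeview Ward: $13,275 | Redwood Borough: $15,315 | West Zone: $27,175 | Upper Township: $17,155 | Pioneer District: $12,030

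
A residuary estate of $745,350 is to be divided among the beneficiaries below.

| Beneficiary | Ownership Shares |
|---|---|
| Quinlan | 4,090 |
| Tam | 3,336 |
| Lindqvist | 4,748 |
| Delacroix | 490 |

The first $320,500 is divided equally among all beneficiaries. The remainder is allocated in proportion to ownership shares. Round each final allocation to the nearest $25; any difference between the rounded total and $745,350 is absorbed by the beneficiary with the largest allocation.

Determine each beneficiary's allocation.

Quinlan: $217,325 · Tam: $192,050 · Lindqvist: $239,400 · Delacroix: $96,575

Equal tier: $320,500 ÷ 4 = $80,125 apiece.
Remainder $424,850 by ownership shares (total 12,664): Quinlan 137,210.72 → $137,200; Tam 111,915.63 → $111,925; Lindqvist 159,285.20 → $159,275; Delacroix 16,438.45 → $16,450.
Totals: Quinlan $80,125 + $137,200 = $217,325; Tam $80,125 + $111,925 = $192,050; Lindqvist $80,125 + $159,275 = $239,400; Delacroix $80,125 + $16,450 = $96,575.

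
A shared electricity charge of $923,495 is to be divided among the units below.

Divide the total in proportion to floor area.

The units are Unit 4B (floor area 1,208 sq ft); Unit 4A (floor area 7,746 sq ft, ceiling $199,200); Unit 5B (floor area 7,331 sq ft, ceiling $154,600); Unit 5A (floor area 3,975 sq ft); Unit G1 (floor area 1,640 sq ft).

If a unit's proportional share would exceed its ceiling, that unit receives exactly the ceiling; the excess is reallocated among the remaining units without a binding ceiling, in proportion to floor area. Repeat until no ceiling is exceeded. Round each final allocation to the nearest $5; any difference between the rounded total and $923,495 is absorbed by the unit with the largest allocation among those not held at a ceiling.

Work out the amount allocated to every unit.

Sum of floor area: 21,900.
Proportional shares (ignoring caps): Unit 4B 50,939.82; Unit 4A 326,638.92; Unit 5B 309,138.90; Unit 5A 167,620.67; Unit G1 69,156.70.
Cap binds for Unit 4A ($199,200), Unit 5B ($154,600); balance $569,695 reallocated over remaining floor area 6,823.
Shares after redistribution: Unit 4B 100,863.49 → $100,865; Unit 5A 331,897.64 → $331,900; Unit G1 136,933.87 → $136,935.
Rounding difference −$5 applied to Unit 5A → $331,895.

Unit 4B: $100,865 | Unit 4A: $199,200 | Unit 5B: $154,600 | Unit 5A: $331,895 | Unit G1: $136,935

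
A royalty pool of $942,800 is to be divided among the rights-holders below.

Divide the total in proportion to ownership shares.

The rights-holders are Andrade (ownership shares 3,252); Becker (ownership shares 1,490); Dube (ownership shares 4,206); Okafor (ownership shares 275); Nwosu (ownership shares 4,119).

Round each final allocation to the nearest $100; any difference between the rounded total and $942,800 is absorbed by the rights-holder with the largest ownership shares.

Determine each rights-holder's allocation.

Andrade: $229,800 · Becker: $105,300 · Dube: $297,200 · Okafor: $19,400 · Nwosu: $291,100

Combined ownership shares = 3,252 + 1,490 + 4,206 + 275 + 4,119 = 13,342.
Unrounded shares: Andrade 229,799.55; Becker 105,289.46; Dube 297,213.07; Okafor 19,432.62; Nwosu 291,065.30.
Rounded to nearest $100: Andrade $229,800; Becker $105,300; Dube $297,200; Okafor $19,400; Nwosu $291,100. Sum = $942,800.
Sum already equals the total — no adjustment.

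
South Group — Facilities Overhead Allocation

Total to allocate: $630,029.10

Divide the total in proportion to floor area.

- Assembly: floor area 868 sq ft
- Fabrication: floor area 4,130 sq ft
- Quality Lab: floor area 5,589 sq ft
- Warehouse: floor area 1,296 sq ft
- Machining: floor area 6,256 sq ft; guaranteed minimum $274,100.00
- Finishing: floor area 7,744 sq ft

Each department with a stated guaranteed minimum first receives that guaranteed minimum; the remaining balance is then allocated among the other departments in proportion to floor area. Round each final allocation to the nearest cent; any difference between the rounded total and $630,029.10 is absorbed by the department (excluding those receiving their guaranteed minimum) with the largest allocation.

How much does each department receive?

Fund the minimums — Machining $274,100.00. Balance $355,929.10.
Balance split over remaining floor area 19,627: Assembly 15,740.8905 → $15,740.89; Fabrication 74,896.1728 → $74,896.17; Quality Lab 101,354.6512 → $101,354.65; Warehouse 23,502.5278 → $23,502.53; Finishing 140,434.8576 → $140,434.86.

Assembly: $15,740.89 · Fabrication: $74,896.17 · Quality Lab: $101,354.65 · Warehouse: $23,502.53 · Machining: $274,100.00 · Finishing: $140,434.86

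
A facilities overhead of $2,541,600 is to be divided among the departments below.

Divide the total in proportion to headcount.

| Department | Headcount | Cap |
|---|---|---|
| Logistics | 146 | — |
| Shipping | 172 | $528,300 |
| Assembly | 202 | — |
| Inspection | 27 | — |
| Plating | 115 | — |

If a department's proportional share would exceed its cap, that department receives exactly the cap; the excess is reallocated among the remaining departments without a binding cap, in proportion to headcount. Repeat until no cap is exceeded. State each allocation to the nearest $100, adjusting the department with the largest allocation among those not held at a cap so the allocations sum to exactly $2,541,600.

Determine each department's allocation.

Sum of headcount: 662.
Proportional shares (ignoring caps): Logistics 560,534.14; Shipping 660,355.29; Assembly 775,533.53; Inspection 103,660.42; Plating 441,516.62.
Cap binds for Shipping ($528,300); residual $2,013,300 reallocated over remaining headcount 490.
Redistributed shares: Logistics 599,881.22 → $599,900; Assembly 829,972.65 → $830,000; Inspection 110,936.94 → $110,900; Plating 472,509.18 → $472,500.

Logistics: $599,900 · Shipping: $528,300 · Assembly: $830,000 · Inspection: $110,900 · Plating: $472,500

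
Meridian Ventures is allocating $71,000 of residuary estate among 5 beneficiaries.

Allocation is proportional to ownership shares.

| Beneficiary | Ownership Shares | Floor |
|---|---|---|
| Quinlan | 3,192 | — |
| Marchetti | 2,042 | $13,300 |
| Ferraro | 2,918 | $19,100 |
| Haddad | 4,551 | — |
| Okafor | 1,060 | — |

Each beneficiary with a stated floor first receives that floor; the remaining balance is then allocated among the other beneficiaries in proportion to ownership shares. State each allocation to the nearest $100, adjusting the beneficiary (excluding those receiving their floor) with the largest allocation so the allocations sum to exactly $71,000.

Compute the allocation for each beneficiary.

Quinlan: $14,000 | Marchetti: $13,300 | Ferraro: $19,100 | Haddad: $20,000 | Okafor: $4,600

Guaranteed amounts: Marchetti $13,300; Ferraro $19,100. Balance $38,600.
Balance split over remaining ownership shares 8,803: Quinlan 13,996.50 → $14,000; Haddad 19,955.54 → $20,000; Okafor 4,647.96 → $4,600.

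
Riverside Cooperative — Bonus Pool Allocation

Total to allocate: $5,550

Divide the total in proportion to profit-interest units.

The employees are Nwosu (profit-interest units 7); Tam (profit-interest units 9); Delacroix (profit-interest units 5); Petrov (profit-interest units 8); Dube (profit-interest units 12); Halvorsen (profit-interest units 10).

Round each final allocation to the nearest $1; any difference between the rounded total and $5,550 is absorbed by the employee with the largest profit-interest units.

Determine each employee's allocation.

Total profit-interest units = 7 + 9 + 5 + 8 + 12 + 10 = 51.
Proportional shares: Nwosu 761.76; Tam 979.41; Delacroix 544.12; Petrov 870.59; Dube 1,305.88; Halvorsen 1,088.24.
At nearest $1: Nwosu $762; Tam $979; Delacroix $544; Petrov $871; Dube $1,306; Halvorsen $1,088. Sum = $5,550.
Sum already equals the total — no adjustment.

Nwosu: $762 | Tam: $979 | Delacroix: $544 | Petrov: $871 | Dube: $1,306 | Halvorsen: $1,088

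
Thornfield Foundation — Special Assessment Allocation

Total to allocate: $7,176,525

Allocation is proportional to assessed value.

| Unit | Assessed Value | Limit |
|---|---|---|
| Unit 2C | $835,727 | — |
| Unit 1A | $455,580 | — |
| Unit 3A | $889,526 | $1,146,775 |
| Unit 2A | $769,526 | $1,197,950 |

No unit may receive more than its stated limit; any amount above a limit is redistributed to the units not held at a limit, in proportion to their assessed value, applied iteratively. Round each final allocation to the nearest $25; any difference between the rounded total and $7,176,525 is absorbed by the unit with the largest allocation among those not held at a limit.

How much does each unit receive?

Unit 2C: $3,127,125 | Unit 1A: $1,704,675 | Unit 3A: $1,146,775 | Unit 2A: $1,197,950

Sum of assessed value: 2,950,359.
Proportional shares (ignoring caps): Unit 2C 2,032,842.68; Unit 1A 1,108,163.87; Unit 3A 2,163,704.68; Unit 2A 1,871,813.76.
Held at cap: Unit 3A ($1,146,775), Unit 2A ($1,197,950); remaining pool $4,831,800 reallocated over remaining assessed value 1,291,307.
Remaining shares: Unit 2C 3,127,115.18 → $3,127,125; Unit 1A 1,704,684.82 → $1,704,675.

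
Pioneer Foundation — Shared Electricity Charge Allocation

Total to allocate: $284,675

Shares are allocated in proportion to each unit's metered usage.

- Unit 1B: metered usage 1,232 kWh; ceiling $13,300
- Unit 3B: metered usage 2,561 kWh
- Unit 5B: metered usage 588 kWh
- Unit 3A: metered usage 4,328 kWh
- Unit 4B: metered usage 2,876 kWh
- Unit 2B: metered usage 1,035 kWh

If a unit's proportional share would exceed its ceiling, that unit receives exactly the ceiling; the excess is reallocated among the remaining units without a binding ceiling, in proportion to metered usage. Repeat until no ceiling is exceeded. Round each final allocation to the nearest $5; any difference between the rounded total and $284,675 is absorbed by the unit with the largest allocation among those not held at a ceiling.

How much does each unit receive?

Combined metered usage = 12,620.
Proportional shares (ignoring caps): Unit 1B 27,790.78; Unit 3B 57,769.63; Unit 5B 13,263.78; Unit 3A 97,628.64; Unit 4B 64,875.22; Unit 2B 23,346.96.
Held at cap: Unit 1B ($13,300); balance $271,375 reallocated over remaining metered usage 11,388.
Remaining shares: Unit 3B 61,028.40 → $61,030; Unit 5B 14,011.99 → $14,010; Unit 3A 103,135.84 → $103,135; Unit 4B 68,534.82 → $68,535; Unit 2B 24,663.96 → $24,665.

Unit 1B: $13,300 · Unit 3B: $61,030 · Unit 5B: $14,010 · Unit 3A: $103,135 · Unit 4B: $68,535 · Unit 2B: $24,665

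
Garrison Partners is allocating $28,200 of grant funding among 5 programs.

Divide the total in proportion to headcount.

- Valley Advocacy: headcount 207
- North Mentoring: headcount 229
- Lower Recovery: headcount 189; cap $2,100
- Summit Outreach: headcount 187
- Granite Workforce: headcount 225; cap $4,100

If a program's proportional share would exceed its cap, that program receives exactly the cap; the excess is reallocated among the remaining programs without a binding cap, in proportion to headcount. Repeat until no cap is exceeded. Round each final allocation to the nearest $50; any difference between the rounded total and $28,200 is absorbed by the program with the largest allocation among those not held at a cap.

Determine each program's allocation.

Valley Advocacy: $7,300; North Mentoring: $8,100; Lower Recovery: $2,100; Summit Outreach: $6,600; Granite Workforce: $4,100

Sum of headcount: 1,037.
Unconstrained shares: Valley Advocacy 5,629.12; North Mentoring 6,227.39; Lower Recovery 5,139.63; Summit Outreach 5,085.25; Granite Workforce 6,118.61.
Held at cap: Lower Recovery ($2,100), Granite Workforce ($4,100); remaining pool $22,000 reallocated over remaining headcount 623.
Remaining shares: Valley Advocacy 7,309.79 → $7,300; North Mentoring 8,086.68 → $8,100; Summit Outreach 6,603.53 → $6,600.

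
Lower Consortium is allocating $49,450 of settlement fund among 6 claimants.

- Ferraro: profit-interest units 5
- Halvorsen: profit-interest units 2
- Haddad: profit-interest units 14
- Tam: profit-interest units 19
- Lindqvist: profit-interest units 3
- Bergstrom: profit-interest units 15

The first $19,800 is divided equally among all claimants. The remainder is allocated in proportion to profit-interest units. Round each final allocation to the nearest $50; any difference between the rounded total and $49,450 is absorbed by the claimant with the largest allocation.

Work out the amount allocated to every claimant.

Ferraro: $5,850 | Halvorsen: $4,300 | Haddad: $10,450 | Tam: $13,050 | Lindqvist: $4,850 | Bergstrom: $10,950

$19,800 shared equally gives $3,300 per claimant.
Remainder $29,650 by profit-interest units (total 58): Ferraro 2,556.03 → $2,550; Halvorsen 1,022.41 → $1,000; Haddad 7,156.90 → $7,150; Tam 9,712.93 → $9,700; Lindqvist 1,533.62 → $1,550; Bergstrom 7,668.10 → $7,650.
Rounding difference +$50 on remainder applied to Tam.
Totals: Ferraro $3,300 + $2,550 = $5,850; Halvorsen $3,300 + $1,000 = $4,300; Haddad $3,300 + $7,150 = $10,450; Tam $3,300 + $9,750 = $13,050; Lindqvist $3,300 + $1,550 = $4,850; Bergstrom $3,300 + $7,650 = $10,950.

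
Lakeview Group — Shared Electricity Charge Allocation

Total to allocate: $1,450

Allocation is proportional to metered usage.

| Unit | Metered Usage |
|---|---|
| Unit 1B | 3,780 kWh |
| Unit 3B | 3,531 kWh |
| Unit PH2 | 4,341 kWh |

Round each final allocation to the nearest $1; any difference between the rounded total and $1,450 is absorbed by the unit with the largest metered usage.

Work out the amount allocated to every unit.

Unit 1B: $470 · Unit 3B: $439 · Unit PH2: $541

Combined metered usage = 11,652.
Raw shares: Unit 1B 3,780/11,652 × $1,450 = 470.39; Unit 3B 3,531/11,652 × $1,450 = 439.41; Unit PH2 4,341/11,652 × $1,450 = 540.20.
Rounded to nearest $1: Unit 1B $470; Unit 3B $439; Unit PH2 $540. Sum = $1,449.
Difference $1,450 − $1,449 = +$1 applied to largest metered usage (Unit PH2): Unit PH2 becomes $541.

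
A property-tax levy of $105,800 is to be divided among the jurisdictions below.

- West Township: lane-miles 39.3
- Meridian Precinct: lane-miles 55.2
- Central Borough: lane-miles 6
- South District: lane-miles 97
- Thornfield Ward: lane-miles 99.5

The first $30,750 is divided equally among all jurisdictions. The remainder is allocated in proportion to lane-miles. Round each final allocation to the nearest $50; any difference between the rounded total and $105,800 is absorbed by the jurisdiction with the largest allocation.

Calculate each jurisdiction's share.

West Township: $16,100; Meridian Precinct: $20,100; Central Borough: $7,650; South District: $30,650; Thornfield Ward: $31,300

Equal tier: $30,750 ÷ 5 = $6,150 apiece.
Remainder $75,050 by lane-miles (total 297): West Township 9,930.86 → $9,950; Meridian Precinct 13,948.69 → $13,950; Central Borough 1,516.16 → $1,500; South District 24,511.28 → $24,500; Thornfield Ward 25,143.01 → $25,150.
Totals: West Township $6,150 + $9,950 = $16,100; Meridian Precinct $6,150 + $13,950 = $20,100; Central Borough $6,150 + $1,500 = $7,650; South District $6,150 + $24,500 = $30,650; Thornfield Ward $6,150 + $25,150 = $31,300.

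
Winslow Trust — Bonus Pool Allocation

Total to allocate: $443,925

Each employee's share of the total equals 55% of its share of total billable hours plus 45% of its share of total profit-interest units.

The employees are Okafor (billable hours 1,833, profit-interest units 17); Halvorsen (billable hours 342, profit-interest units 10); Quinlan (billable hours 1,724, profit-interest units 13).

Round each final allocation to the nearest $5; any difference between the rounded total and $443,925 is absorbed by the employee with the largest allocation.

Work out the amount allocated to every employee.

Totals — billable hours 3,899, profit-interest units 40.
Composite weights (55% billable hours + 45% profit-interest units): Okafor 0.4498; Halvorsen 0.1607; Quinlan 0.3894.
Raw shares: Okafor 199,684.70; Halvorsen 71,357.90; Quinlan 172,882.40.
After rounding ($5): Okafor $199,685; Halvorsen $71,360; Quinlan $172,880. Sum = $443,925.
Rounded total matches; no reconciliation needed.

Okafor: $199,685; Halvorsen: $71,360; Quinlan: $172,880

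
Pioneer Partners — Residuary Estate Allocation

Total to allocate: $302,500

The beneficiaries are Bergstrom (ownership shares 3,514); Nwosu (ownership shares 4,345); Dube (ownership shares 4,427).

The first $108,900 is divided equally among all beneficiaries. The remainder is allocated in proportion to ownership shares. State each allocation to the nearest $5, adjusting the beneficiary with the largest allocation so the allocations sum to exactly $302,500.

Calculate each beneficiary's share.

First tranche $108,900 split equally: $36,300 each.
Remainder $193,600 by ownership shares (total 12,286): Bergstrom 55,372.81 → $55,375; Nwosu 68,467.52 → $68,470; Dube 69,759.66 → $69,760.
Rounding difference −$5 on remainder applied to Dube.
Totals: Bergstrom $36,300 + $55,375 = $91,675; Nwosu $36,300 + $68,470 = $104,770; Dube $36,300 + $69,755 = $106,055.

Bergstrom: $91,675 · Nwosu: $104,770 · Dube: $106,055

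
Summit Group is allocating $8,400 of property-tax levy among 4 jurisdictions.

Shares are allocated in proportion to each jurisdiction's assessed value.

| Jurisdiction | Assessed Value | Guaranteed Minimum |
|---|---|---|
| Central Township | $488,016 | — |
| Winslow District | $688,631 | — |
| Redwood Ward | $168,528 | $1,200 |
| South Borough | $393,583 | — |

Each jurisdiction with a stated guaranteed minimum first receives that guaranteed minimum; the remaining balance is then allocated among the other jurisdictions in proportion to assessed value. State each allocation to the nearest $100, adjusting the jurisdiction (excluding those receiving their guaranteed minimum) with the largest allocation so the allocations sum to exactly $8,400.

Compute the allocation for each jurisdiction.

Minimums first: Redwood Ward $1,200. Residual $7,200.
Residual split over remaining assessed value 1,570,230: Central Township 2,237.71 → $2,200; Winslow District 3,157.59 → $3,200; South Borough 1,804.70 → $1,800.

Central Township: $2,200; Winslow District: $3,200; Redwood Ward: $1,200; South Borough: $1,800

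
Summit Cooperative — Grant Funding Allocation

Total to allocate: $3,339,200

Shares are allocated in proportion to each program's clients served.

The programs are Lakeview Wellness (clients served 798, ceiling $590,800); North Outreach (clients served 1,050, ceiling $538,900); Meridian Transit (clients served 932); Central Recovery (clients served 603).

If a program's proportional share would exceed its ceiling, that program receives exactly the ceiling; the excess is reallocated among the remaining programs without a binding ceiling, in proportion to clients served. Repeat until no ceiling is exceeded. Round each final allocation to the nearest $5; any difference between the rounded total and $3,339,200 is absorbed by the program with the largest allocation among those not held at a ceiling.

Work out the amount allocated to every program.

Combined clients served = 3,383.
Pro-rata shares before constraints: Lakeview Wellness 787,668.22; North Outreach 1,036,405.56; Meridian Transit 919,933.31; Central Recovery 595,192.91.
Capped: Lakeview Wellness ($590,800), North Outreach ($538,900); remaining pool $2,209,500 reallocated over remaining clients served 1,535.
Remaining shares: Meridian Transit 1,341,533.55 → $1,341,535; Central Recovery 867,966.45 → $867,965.

Lakeview Wellness: $590,800 · North Outreach: $538,900 · Meridian Transit: $1,341,535 · Central Recovery: $867,965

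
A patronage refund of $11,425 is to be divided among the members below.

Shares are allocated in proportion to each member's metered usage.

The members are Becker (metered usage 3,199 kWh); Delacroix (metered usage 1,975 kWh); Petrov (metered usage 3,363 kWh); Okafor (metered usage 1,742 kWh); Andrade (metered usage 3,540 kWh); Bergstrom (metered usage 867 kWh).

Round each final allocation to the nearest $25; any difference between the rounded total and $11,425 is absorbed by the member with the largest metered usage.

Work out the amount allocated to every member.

Becker: $2,500 | Delacroix: $1,525 | Petrov: $2,625 | Okafor: $1,350 | Andrade: $2,750 | Bergstrom: $675

Combined metered usage = 3,199 + 1,975 + 3,363 + 1,742 + 3,540 + 867 = 14,686.
Raw shares: Becker 2,488.67; Delacroix 1,536.45; Petrov 2,616.25; Okafor 1,355.19; Andrade 2,753.95; Bergstrom 674.48.
Rounded to nearest $25: Becker $2,500; Delacroix $1,525; Petrov $2,625; Okafor $1,350; Andrade $2,750; Bergstrom $675. Sum = $11,425.
Rounded total matches; no reconciliation needed.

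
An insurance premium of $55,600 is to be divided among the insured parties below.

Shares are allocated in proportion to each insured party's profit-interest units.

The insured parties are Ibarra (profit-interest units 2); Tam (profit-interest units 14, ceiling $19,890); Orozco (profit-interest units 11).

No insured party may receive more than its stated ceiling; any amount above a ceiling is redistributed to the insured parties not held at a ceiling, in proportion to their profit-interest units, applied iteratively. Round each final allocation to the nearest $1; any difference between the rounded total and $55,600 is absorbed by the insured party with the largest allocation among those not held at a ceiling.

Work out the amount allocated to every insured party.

Profit-interest units total: 27.
Proportional shares (ignoring caps): Ibarra 4,118.52; Tam 28,829.63; Orozco 22,651.85.
Held at cap: Tam ($19,890); residual $35,710 reallocated over remaining profit-interest units 13.
Remaining shares: Ibarra 5,493.85 → $5,494; Orozco 30,216.15 → $30,216.

Ibarra: $5,494; Tam: $19,890; Orozco: $30,216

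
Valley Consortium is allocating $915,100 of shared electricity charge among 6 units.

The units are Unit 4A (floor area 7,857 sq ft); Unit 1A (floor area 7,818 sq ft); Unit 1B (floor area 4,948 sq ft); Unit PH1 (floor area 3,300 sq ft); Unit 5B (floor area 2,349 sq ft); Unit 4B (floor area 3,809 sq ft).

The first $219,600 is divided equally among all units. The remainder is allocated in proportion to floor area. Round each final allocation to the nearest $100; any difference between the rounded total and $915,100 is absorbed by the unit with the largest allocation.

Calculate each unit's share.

Unit 4A: $218,200; Unit 1A: $217,400; Unit 1B: $151,000; Unit PH1: $112,900; Unit 5B: $90,900; Unit 4B: $124,700

First tranche $219,600 split equally: $36,600 each.
Remainder $695,500 by floor area (total 30,081): Unit 4A 181,660.97 → $181,700; Unit 1A 180,759.25 → $180,800; Unit 1B 114,402.25 → $114,400; Unit PH1 76,298.99 → $76,300; Unit 5B 54,311.01 → $54,300; Unit 4B 88,067.53 → $88,100.
Rounding difference −$100 on remainder applied to Unit 4A.
Totals: Unit 4A $36,600 + $181,600 = $218,200; Unit 1A $36,600 + $180,800 = $217,400; Unit 1B $36,600 + $114,400 = $151,000; Unit PH1 $36,600 + $76,300 = $112,900; Unit 5B $36,600 + $54,300 = $90,900; Unit 4B $36,600 + $88,100 = $124,700.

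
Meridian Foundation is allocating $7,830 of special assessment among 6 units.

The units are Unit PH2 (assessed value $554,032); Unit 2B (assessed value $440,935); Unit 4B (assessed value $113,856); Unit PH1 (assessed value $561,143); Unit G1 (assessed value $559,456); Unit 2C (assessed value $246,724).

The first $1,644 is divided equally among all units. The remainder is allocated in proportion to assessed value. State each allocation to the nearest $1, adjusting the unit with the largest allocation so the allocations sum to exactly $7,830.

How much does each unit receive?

Unit PH2: $1,658; Unit 2B: $1,376; Unit 4B: $558; Unit PH1: $1,676; Unit G1: $1,672; Unit 2C: $890

$1,644 shared equally gives $274 per unit.
Remainder $6,186 by assessed value (total 2,476,146): Unit PH2 1,384.10 → $1,384; Unit 2B 1,101.56 → $1,102; Unit 4B 284.44 → $284; Unit PH1 1,401.87 → $1,402; Unit G1 1,397.65 → $1,398; Unit 2C 616.38 → $616.
Totals: Unit PH2 $274 + $1,384 = $1,658; Unit 2B $274 + $1,102 = $1,376; Unit 4B $274 + $284 = $558; Unit PH1 $274 + $1,402 = $1,676; Unit G1 $274 + $1,398 = $1,672; Unit 2C $274 + $616 = $890.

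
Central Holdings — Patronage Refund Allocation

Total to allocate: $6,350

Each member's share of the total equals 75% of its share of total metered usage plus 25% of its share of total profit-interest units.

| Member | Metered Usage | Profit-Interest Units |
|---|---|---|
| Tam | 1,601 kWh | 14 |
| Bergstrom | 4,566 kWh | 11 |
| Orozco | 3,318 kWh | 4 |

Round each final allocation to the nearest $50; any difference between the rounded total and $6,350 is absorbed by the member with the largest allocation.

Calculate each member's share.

Tam: $1,550; Bergstrom: $2,900; Orozco: $1,900

Totals — metered usage 9,485, profit-interest units 29.
Composite weights (75% metered usage + 25% profit-interest units): Tam 0.2473; Bergstrom 0.4559; Orozco 0.2968.
Pro-rata amounts: Tam 1,570.26; Bergstrom 2,894.78; Orozco 1,884.96.
Rounded to nearest $50: Tam $1,550; Bergstrom $2,900; Orozco $1,900. Sum = $6,350.
No rounding difference to absorb.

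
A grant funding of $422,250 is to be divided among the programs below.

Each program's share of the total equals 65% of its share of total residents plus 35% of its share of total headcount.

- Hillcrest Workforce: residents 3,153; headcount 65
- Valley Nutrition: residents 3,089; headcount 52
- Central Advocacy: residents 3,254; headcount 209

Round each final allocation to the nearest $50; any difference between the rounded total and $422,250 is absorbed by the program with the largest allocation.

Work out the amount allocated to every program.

Residents total 9,496; headcount total 326.
Combined weights (65% residents + 35% headcount): Hillcrest Workforce 0.2856; Valley Nutrition 0.2673; Central Advocacy 0.4471.
Proportional shares: Hillcrest Workforce 120,597.86; Valley Nutrition 112,854.71; Central Advocacy 188,797.43.
After rounding ($50): Hillcrest Workforce $120,600; Valley Nutrition $112,850; Central Advocacy $188,800. Sum = $422,250.
Sum already equals the total — no adjustment.

Hillcrest Workforce: $120,600 · Valley Nutrition: $112,850 · Central Advocacy: $188,800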